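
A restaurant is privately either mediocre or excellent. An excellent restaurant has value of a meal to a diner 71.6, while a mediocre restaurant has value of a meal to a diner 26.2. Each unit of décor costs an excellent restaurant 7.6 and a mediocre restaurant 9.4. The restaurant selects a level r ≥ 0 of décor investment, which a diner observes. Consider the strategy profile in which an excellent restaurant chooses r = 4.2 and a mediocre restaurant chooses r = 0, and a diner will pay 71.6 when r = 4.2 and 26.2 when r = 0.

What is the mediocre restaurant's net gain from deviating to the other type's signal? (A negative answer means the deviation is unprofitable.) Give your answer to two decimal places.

Playing r = 0 the mediocre restaurant receives 26.2.
Deviating to r = 4.2 brings payment 71.6 at cost 9.4 × 4.2 = 39.48, netting 32.12.
Gain from deviating: 32.12 − 26.2 = 5.92.
The gain is positive, so the mediocre type's incentive-compatibility constraint is violated — this profile is not a separating equilibrium.

5.92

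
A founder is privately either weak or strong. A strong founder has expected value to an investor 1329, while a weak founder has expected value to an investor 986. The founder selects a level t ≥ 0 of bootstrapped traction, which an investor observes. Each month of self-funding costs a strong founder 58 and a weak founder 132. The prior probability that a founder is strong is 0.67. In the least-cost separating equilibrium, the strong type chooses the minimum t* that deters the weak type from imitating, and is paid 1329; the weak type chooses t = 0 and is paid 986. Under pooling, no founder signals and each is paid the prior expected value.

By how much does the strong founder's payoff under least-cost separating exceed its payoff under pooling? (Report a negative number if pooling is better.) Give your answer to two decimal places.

Least-cost separating signal: t* solves 986 = 1329 − 132·t*, so t* = (1329 − 986)/132 ≈ 2.5985.
Strong type's separating payoff: 1329 − 58 × t* = 1329 − 58 × (1329 − 986)/132 = 1329 − 19894/132 ≈ 1178.2879.
Pooling payoff: 0.67 × 1329 + 0.33 × 986 = 1215.81.
Difference: 1178.2879 − 1215.81 = -37.5221, i.e. -37.52 to two decimal places.
The strong type would prefer the pooling outcome.

-37.52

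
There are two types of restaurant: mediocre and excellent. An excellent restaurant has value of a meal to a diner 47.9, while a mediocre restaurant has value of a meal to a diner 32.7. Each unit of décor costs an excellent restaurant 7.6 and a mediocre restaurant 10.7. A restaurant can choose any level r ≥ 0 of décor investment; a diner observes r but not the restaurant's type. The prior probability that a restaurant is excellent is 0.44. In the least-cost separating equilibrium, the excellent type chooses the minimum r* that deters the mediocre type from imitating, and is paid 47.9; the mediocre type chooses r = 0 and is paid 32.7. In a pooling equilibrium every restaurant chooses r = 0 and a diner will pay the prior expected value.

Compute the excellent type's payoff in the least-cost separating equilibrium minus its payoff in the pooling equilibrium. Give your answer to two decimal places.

Least-cost separating signal: r* solves 32.7 = 47.9 − 10.7·r*, so r* = (47.9 − 32.7)/10.7 ≈ 1.4206.
Excellent type's separating payoff: 47.9 − 7.6 × r* = 47.9 − 7.6 × (47.9 − 32.7)/10.7 = 47.9 − 115.52/10.7 ≈ 37.1037.
Pooling payoff: 0.44 × 47.9 + 0.56 × 32.7 = 39.388.
Difference: 37.1037 − 39.388 = -2.2843, i.e. -2.28 to two decimal places.
The excellent type would prefer the pooling outcome.

-2.28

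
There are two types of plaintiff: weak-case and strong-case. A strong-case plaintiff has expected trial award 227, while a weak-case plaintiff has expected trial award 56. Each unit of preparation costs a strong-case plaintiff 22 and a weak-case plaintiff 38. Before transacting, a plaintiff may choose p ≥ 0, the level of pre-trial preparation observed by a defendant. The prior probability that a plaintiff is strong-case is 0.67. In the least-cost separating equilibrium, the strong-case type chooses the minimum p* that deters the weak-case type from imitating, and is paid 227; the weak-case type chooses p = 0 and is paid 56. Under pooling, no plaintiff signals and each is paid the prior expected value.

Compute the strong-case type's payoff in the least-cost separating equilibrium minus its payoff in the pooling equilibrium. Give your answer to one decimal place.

Least-cost separating signal: p* solves 56 = 227 − 38·p*, so p* = (227 − 56)/38 = 4.5.
Strong-case type's separating payoff: 227 − 22 × p* = 227 − 22 × (227 − 56)/38 = 227 − 3762/38 = 128.
Pooling payoff: 0.67 × 227 + 0.33 × 56 = 170.57.
Difference: 128 − 170.57 = -42.57, i.e. -42.6 to one decimal place.
The strong-case type would prefer the pooling outcome.

-42.6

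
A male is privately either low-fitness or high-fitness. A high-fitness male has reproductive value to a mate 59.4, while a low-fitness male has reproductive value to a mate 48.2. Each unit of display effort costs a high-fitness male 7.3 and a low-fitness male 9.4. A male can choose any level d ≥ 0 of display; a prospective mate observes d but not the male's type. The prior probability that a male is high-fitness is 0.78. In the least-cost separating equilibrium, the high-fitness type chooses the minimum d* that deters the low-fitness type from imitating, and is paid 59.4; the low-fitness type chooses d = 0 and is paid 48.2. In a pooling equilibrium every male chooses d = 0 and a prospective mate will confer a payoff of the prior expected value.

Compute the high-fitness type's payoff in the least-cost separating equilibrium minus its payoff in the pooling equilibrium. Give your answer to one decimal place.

Least-cost separating signal: d* solves 48.2 = 59.4 − 9.4·d*, so d* = (59.4 − 48.2)/9.4 ≈ 1.1915.
High-fitness type's separating payoff: 59.4 − 7.3 × d* = 59.4 − 7.3 × (59.4 − 48.2)/9.4 = 59.4 − 81.76/9.4 ≈ 50.702.
Pooling payoff: 0.78 × 59.4 + 0.22 × 48.2 = 56.936.
Difference: 50.702 − 56.936 = -6.234, i.e. -6.2 to one decimal place.
The high-fitness type would prefer the pooling outcome.

-6.2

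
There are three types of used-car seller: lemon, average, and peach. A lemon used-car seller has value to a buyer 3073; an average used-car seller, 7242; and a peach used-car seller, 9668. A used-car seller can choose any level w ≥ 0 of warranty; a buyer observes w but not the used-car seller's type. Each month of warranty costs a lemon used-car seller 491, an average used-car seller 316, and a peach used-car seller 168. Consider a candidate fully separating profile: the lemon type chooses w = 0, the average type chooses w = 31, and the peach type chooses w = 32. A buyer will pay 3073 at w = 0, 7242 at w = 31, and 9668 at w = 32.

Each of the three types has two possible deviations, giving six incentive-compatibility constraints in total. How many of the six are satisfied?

4

Average (own payoff 7242 − 316×31 = -2554): to w=0 gives 3073 → profitable ✗; to w=32 gives 9668 − 316×32 = -444 → profitable ✗.
Lemon (own payoff 3073): to w=31 gives 7242 − 491×31 = -7979 → no gain ✓; to w=32 gives 9668 − 491×32 = -6044 → no gain ✓.
Peach (own payoff 9668 − 168×32 = 4292): to w=0 gives 3073 → no gain ✓; to w=31 gives 7242 − 168×31 = 2034 → no gain ✓.
4 of the 6 constraints hold; not an equilibrium.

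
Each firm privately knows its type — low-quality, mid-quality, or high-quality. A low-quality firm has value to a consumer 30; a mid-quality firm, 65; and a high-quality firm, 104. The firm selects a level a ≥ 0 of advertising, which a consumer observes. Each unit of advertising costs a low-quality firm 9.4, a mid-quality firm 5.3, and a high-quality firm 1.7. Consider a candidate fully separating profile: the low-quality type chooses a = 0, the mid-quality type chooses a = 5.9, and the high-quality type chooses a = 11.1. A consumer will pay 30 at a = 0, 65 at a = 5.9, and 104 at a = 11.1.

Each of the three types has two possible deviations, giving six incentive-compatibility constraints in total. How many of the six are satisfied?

Low-quality (own payoff 30): to a=5.9 gives 65 − 9.4×5.9 = 9.54 → no gain ✓; to a=11.1 gives 104 − 9.4×11.1 = -0.34 → no gain ✓.
Mid-quality (own payoff 65 − 5.3×5.9 = 33.73): to a=0 gives 30 → no gain ✓; to a=11.1 gives 104 − 5.3×11.1 = 45.17 → profitable ✗.
High-quality (own payoff 104 − 1.7×11.1 = 85.13): to a=0 gives 30 → no gain ✓; to a=5.9 gives 65 − 1.7×5.9 = 54.97 → no gain ✓.
5 of the 6 constraints hold; not an equilibrium.

5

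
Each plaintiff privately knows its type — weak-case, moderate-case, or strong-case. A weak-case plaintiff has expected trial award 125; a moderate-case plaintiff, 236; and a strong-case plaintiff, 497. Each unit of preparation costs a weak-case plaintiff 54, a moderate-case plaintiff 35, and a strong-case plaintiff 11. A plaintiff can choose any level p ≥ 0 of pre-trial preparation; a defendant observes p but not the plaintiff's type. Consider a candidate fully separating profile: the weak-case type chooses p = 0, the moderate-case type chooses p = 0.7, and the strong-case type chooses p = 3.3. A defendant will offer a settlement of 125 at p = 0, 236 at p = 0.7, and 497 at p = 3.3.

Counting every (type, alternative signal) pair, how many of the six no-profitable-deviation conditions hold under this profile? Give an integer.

3

Strong-case (own payoff 497 − 11×3.3 = 460.7): to p=0 gives 125 → no gain ✓; to p=0.7 gives 236 − 11×0.7 = 228.3 → no gain ✓.
Weak-case (own payoff 125): to p=0.7 gives 236 − 54×0.7 = 198.2 → profitable ✗; to p=3.3 gives 497 − 54×3.3 = 318.8 → profitable ✗.
Moderate-case (own payoff 236 − 35×0.7 = 211.5): to p=0 gives 125 → no gain ✓; to p=3.3 gives 497 − 35×3.3 = 381.5 → profitable ✗.
3 of the 6 constraints hold; not an equilibrium.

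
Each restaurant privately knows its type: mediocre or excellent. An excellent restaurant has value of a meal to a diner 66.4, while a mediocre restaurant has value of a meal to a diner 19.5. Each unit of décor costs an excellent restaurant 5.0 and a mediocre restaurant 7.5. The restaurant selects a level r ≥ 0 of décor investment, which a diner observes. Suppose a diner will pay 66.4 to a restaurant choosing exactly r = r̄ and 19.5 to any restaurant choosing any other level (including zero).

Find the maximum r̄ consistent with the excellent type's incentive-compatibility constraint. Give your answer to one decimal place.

Choosing r̄ yields the excellent type 66.4 − 5.0·r̄; choosing zero yields 19.5.
The excellent type is indifferent at 66.4 − 5.0·r̄ = 19.5, i.e. r̄ = (66.4 − 19.5) / 5.0 ≈ 9.4.
For any r̄ above 9.4 the excellent type would rather pool at zero, so separation collapses.

9.4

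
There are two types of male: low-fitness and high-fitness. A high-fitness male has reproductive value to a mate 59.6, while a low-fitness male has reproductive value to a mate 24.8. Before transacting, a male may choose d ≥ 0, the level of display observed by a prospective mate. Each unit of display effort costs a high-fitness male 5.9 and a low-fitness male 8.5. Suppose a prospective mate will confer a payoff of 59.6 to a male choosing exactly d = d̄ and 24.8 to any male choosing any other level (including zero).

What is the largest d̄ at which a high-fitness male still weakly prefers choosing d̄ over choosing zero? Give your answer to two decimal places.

Choosing d̄ yields the high-fitness type 59.6 − 5.9·d̄; choosing zero yields 24.8.
The high-fitness type is indifferent at 59.6 − 5.9·d̄ = 24.8, i.e. d̄ = (59.6 − 24.8) / 5.9 ≈ 5.90.
For any d̄ above 5.90 the high-fitness type would rather pool at zero, so separation collapses.

5.90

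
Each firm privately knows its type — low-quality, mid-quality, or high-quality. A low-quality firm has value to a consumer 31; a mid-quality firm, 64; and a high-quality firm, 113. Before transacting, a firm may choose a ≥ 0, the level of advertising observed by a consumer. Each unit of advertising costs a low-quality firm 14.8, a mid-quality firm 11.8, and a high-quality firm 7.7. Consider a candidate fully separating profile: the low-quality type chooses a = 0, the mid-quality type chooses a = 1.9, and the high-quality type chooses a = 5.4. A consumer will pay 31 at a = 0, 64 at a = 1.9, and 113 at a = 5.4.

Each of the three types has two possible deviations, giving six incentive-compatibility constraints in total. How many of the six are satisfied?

3

High-quality (own payoff 113 − 7.7×5.4 = 71.42): to a=0 gives 31 → no gain ✓; to a=1.9 gives 64 − 7.7×1.9 = 49.37 → no gain ✓.
Low-quality (own payoff 31): to a=1.9 gives 64 − 14.8×1.9 = 35.88 → profitable ✗; to a=5.4 gives 113 − 14.8×5.4 = 33.08 → profitable ✗.
Mid-quality (own payoff 64 − 11.8×1.9 = 41.58): to a=0 gives 31 → no gain ✓; to a=5.4 gives 113 − 11.8×5.4 = 49.28 → profitable ✗.
3 of the 6 constraints hold; not an equilibrium.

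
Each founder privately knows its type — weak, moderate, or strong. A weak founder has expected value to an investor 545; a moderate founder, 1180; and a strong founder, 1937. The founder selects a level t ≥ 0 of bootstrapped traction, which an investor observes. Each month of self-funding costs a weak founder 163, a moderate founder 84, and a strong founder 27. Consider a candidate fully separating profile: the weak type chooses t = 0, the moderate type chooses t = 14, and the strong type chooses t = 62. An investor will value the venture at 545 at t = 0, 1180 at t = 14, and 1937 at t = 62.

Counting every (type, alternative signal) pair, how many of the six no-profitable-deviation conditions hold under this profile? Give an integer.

3

Weak (own payoff 545): to t=14 gives 1180 − 163×14 = -1102 → no gain ✓; to t=62 gives 1937 − 163×62 = -8169 → no gain ✓.
Strong (own payoff 1937 − 27×62 = 263): to t=0 gives 545 → profitable ✗; to t=14 gives 1180 − 27×14 = 802 → profitable ✗.
Moderate (own payoff 1180 − 84×14 = 4): to t=0 gives 545 → profitable ✗; to t=62 gives 1937 − 84×62 = -3271 → no gain ✓.
3 of the 6 constraints hold; not an equilibrium.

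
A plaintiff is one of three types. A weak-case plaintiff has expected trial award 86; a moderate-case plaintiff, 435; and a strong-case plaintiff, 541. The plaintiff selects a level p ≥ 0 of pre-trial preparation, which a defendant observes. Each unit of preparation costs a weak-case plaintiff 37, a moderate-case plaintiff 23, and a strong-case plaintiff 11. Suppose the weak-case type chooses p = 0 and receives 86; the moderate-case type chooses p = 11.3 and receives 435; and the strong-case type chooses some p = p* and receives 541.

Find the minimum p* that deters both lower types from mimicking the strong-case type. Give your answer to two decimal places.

15.91

Weak-case type (on-path payoff 86) won't mimic when 86 ≥ 541 − 37·p*, i.e. p* ≥ 12.30.
Moderate-case type (on-path payoff 435 − 23×11.3 = 175.1) won't mimic when 175.1 ≥ 541 − 23·p*, i.e. p* ≥ 15.91.
Both must hold, so p* = max(12.30, 15.91) = 15.91. The moderate-case type's constraint binds.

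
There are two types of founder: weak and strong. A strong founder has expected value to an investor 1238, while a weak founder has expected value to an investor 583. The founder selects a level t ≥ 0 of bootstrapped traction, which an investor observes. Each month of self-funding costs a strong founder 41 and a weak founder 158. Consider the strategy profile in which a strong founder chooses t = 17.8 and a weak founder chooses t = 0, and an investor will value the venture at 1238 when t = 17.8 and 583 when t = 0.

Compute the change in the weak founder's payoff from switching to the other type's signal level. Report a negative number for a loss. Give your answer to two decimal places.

-2157.40

Playing t = 0 the weak founder receives 583.
Deviating to t = 17.8 brings payment 1238 at cost 158 × 17.8 = 2812.4, netting -1574.4.
Gain from deviating: -1574.4 − 583 = -2157.40.
The gain is negative, so the weak type's incentive-compatibility constraint is satisfied.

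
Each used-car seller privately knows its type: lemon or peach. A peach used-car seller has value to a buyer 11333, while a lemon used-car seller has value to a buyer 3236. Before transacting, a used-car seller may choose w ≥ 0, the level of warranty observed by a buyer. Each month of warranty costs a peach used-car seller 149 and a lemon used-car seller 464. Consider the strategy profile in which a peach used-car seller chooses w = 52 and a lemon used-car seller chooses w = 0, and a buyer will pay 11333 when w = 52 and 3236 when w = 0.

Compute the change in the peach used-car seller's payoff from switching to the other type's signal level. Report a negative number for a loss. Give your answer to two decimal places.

Playing w = 52 the peach used-car seller receives 11333 − 149 × 52 = 3585.
Deviating to w = 0 yields 3236 instead.
Gain from deviating: 3236 − 3585 = -349.00.
The gain is negative, so the peach type's incentive-compatibility constraint is satisfied.

-349.00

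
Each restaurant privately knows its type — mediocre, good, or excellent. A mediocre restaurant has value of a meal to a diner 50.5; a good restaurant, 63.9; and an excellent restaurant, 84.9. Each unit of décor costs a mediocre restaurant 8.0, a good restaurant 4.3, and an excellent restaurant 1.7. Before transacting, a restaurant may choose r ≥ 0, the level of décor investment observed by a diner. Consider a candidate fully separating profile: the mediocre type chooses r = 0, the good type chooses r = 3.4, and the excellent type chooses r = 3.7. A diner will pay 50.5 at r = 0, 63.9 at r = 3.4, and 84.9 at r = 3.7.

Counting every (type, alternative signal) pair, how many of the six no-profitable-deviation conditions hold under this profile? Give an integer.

Mediocre (own payoff 50.5): to r=3.4 gives 63.9 − 8.0×3.4 = 36.7 → no gain ✓; to r=3.7 gives 84.9 − 8.0×3.7 = 55.3 → profitable ✗.
Excellent (own payoff 84.9 − 1.7×3.7 = 78.61): to r=0 gives 50.5 → no gain ✓; to r=3.4 gives 63.9 − 1.7×3.4 = 58.12 → no gain ✓.
Good (own payoff 63.9 − 4.3×3.4 = 49.28): to r=0 gives 50.5 → profitable ✗; to r=3.7 gives 84.9 − 4.3×3.7 = 68.99 → profitable ✗.
3 of the 6 constraints hold; not an equilibrium.

3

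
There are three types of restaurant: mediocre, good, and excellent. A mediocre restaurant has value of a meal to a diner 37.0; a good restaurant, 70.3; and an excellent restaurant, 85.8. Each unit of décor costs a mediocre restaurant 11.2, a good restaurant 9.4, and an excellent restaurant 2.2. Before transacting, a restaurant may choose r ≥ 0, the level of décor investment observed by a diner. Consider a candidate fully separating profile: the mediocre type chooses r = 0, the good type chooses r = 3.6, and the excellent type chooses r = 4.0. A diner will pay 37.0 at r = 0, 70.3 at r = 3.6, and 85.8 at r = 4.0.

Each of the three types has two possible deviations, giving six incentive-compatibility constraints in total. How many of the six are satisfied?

3

Excellent (own payoff 85.8 − 2.2×4.0 = 77): to r=0 gives 37.0 → no gain ✓; to r=3.6 gives 70.3 − 2.2×3.6 = 62.38 → no gain ✓.
Good (own payoff 70.3 − 9.4×3.6 = 36.46): to r=0 gives 37.0 → profitable ✗; to r=4.0 gives 85.8 − 9.4×4.0 = 48.2 → profitable ✗.
Mediocre (own payoff 37.0): to r=3.6 gives 70.3 − 11.2×3.6 = 29.98 → no gain ✓; to r=4.0 gives 85.8 − 11.2×4.0 = 41 → profitable ✗.
3 of the 6 constraints hold; not an equilibrium.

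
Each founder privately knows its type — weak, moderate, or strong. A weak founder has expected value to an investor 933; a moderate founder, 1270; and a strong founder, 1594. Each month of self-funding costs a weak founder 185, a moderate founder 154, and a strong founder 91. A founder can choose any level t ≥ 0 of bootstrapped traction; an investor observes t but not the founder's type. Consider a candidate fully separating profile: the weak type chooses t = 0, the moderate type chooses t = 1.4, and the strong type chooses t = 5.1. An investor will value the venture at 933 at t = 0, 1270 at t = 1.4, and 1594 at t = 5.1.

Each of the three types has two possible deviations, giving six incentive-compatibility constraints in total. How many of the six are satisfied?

4

Weak (own payoff 933): to t=1.4 gives 1270 − 185×1.4 = 1011 → profitable ✗; to t=5.1 gives 1594 − 185×5.1 = 650.5 → no gain ✓.
Moderate (own payoff 1270 − 154×1.4 = 1054.4): to t=0 gives 933 → no gain ✓; to t=5.1 gives 1594 − 154×5.1 = 808.6 → no gain ✓.
Strong (own payoff 1594 − 91×5.1 = 1129.9): to t=0 gives 933 → no gain ✓; to t=1.4 gives 1270 − 91×1.4 = 1142.6 → profitable ✗.
4 of the 6 constraints hold; not an equilibrium.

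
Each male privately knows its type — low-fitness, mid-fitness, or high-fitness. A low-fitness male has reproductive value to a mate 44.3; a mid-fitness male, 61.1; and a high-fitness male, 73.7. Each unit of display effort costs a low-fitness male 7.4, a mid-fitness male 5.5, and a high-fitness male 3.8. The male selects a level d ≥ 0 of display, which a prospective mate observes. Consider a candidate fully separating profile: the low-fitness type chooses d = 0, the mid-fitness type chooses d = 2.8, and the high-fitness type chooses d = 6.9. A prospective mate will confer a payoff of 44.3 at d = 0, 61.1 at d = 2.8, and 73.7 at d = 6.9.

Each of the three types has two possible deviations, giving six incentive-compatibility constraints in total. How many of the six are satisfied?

Mid-fitness (own payoff 61.1 − 5.5×2.8 = 45.7): to d=0 gives 44.3 → no gain ✓; to d=6.9 gives 73.7 − 5.5×6.9 = 35.75 → no gain ✓.
High-fitness (own payoff 73.7 − 3.8×6.9 = 47.48): to d=0 gives 44.3 → no gain ✓; to d=2.8 gives 61.1 − 3.8×2.8 = 50.46 → profitable ✗.
Low-fitness (own payoff 44.3): to d=2.8 gives 61.1 − 7.4×2.8 = 40.38 → no gain ✓; to d=6.9 gives 73.7 − 7.4×6.9 = 22.64 → no gain ✓.
5 of the 6 constraints hold; not an equilibrium.

5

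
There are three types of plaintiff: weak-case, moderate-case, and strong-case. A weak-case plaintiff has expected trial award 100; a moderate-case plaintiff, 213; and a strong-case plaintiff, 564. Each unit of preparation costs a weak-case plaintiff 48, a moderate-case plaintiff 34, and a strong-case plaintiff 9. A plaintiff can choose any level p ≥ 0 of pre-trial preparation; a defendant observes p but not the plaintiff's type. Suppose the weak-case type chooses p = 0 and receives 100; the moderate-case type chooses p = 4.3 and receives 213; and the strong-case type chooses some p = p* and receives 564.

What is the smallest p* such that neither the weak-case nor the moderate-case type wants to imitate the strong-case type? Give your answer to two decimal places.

Moderate-case type (on-path payoff 213 − 34×4.3 = 66.8) won't mimic when 66.8 ≥ 564 − 34·p*, i.e. p* ≥ 14.62.
Weak-case type (on-path payoff 100) won't mimic when 100 ≥ 564 − 48·p*, i.e. p* ≥ 9.67.
Both must hold, so p* = max(9.67, 14.62) = 14.62. The moderate-case type's constraint binds.

14.62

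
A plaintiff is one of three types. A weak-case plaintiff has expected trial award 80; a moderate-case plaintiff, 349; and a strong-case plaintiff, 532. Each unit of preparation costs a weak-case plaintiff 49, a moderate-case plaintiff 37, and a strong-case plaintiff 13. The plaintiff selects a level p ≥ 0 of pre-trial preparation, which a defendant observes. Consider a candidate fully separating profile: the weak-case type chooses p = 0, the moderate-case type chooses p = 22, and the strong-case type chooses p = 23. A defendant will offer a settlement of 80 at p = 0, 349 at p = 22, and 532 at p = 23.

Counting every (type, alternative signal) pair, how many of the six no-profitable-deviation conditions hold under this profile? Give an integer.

4

Moderate-case (own payoff 349 − 37×22 = -465): to p=0 gives 80 → profitable ✗; to p=23 gives 532 − 37×23 = -319 → profitable ✗.
Weak-case (own payoff 80): to p=22 gives 349 − 49×22 = -729 → no gain ✓; to p=23 gives 532 − 49×23 = -595 → no gain ✓.
Strong-case (own payoff 532 − 13×23 = 233): to p=0 gives 80 → no gain ✓; to p=22 gives 349 − 13×22 = 63 → no gain ✓.
4 of the 6 constraints hold; not an equilibrium.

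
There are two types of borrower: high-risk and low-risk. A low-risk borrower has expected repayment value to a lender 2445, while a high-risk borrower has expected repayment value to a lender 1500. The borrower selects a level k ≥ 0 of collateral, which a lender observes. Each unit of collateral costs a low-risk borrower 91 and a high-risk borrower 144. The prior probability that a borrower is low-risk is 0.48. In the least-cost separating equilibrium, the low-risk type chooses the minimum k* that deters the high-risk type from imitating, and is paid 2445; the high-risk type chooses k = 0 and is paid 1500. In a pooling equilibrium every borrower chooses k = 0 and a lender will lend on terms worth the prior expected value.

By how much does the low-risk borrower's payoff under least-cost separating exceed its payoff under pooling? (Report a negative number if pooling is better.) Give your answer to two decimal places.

-105.79

Least-cost separating signal: k* solves 1500 = 2445 − 144·k*, so k* = (2445 − 1500)/144 = 6.5625.
Low-risk type's separating payoff: 2445 − 91 × k* = 2445 − 91 × (2445 − 1500)/144 = 2445 − 85995/144 = 1847.8125.
Pooling payoff: 0.48 × 2445 + 0.52 × 1500 = 1953.6.
Difference: 1847.8125 − 1953.6 = -105.7875, i.e. -105.79 to two decimal places.
The low-risk type would prefer the pooling outcome.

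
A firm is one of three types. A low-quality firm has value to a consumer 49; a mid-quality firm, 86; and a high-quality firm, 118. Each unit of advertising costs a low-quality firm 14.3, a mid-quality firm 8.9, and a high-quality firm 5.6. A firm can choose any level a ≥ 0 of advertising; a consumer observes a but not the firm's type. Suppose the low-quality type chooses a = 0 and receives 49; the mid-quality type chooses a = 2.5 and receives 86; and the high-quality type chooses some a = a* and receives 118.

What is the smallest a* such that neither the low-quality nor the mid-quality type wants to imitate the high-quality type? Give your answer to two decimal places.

Mid-quality type (on-path payoff 86 − 8.9×2.5 = 63.75) won't mimic when 63.75 ≥ 118 − 8.9·a*, i.e. a* ≥ 6.10.
Low-quality type (on-path payoff 49) won't mimic when 49 ≥ 118 − 14.3·a*, i.e. a* ≥ 4.83.
Both must hold, so a* = max(4.83, 6.10) = 6.10. The mid-quality type's constraint binds.

6.10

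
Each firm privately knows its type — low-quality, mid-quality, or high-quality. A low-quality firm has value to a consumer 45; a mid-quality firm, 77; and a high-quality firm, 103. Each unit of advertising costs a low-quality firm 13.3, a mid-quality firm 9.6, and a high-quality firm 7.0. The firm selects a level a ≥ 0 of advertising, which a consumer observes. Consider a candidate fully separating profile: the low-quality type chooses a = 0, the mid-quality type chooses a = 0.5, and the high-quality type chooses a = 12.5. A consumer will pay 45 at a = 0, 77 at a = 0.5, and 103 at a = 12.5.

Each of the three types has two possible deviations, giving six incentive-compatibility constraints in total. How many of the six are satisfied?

3

Low-quality (own payoff 45): to a=0.5 gives 77 − 13.3×0.5 = 70.35 → profitable ✗; to a=12.5 gives 103 − 13.3×12.5 = -63.25 → no gain ✓.
High-quality (own payoff 103 − 7.0×12.5 = 15.5): to a=0 gives 45 → profitable ✗; to a=0.5 gives 77 − 7.0×0.5 = 73.5 → profitable ✗.
Mid-quality (own payoff 77 − 9.6×0.5 = 72.2): to a=0 gives 45 → no gain ✓; to a=12.5 gives 103 − 9.6×12.5 = -17 → no gain ✓.
3 of the 6 constraints hold; not an equilibrium.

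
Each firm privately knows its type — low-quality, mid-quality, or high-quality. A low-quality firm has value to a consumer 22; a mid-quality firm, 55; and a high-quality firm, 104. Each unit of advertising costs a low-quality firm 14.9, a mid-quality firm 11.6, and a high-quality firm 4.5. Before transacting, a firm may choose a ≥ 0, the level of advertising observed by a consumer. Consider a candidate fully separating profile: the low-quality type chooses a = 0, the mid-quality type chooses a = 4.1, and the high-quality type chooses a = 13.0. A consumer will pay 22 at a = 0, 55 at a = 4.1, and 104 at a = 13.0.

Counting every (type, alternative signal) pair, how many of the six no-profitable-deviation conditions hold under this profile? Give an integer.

5

High-quality (own payoff 104 − 4.5×13.0 = 45.5): to a=0 gives 22 → no gain ✓; to a=4.1 gives 55 − 4.5×4.1 = 36.55 → no gain ✓.
Mid-quality (own payoff 55 − 11.6×4.1 = 7.44): to a=0 gives 22 → profitable ✗; to a=13.0 gives 104 − 11.6×13.0 = -46.8 → no gain ✓.
Low-quality (own payoff 22): to a=4.1 gives 55 − 14.9×4.1 = -6.09 → no gain ✓; to a=13.0 gives 104 − 14.9×13.0 = -89.7 → no gain ✓.
5 of the 6 constraints hold; not an equilibrium.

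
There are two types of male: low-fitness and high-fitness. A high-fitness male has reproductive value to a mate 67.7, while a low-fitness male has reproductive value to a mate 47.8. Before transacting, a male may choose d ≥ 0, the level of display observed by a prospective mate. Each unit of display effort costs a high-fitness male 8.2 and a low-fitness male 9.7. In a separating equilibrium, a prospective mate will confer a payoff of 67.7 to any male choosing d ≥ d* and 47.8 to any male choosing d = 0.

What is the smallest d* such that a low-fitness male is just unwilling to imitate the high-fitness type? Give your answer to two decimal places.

2.05

A low-fitness male choosing d = 0 receives 47.8.
Imitating at d* instead would pay 67.7 at cost 9.7·d*, netting 67.7 − 9.7·d*.
Indifference: 47.8 = 67.7 − 9.7·d*, so d* = (67.7 − 47.8) / 9.7 ≈ 2.05.
This is the low-fitness type's binding incentive-compatibility constraint; any d ≥ 2.05 sustains separation on that side.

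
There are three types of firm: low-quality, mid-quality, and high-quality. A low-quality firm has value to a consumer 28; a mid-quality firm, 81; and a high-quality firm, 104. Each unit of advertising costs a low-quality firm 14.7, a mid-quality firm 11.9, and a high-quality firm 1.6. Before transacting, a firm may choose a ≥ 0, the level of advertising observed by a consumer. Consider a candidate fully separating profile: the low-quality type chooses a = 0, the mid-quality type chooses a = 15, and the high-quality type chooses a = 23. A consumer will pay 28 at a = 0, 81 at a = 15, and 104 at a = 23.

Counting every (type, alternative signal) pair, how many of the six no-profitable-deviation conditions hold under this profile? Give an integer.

5

High-quality (own payoff 104 − 1.6×23 = 67.2): to a=0 gives 28 → no gain ✓; to a=15 gives 81 − 1.6×15 = 57 → no gain ✓.
Mid-quality (own payoff 81 − 11.9×15 = -97.5): to a=0 gives 28 → profitable ✗; to a=23 gives 104 − 11.9×23 = -169.7 → no gain ✓.
Low-quality (own payoff 28): to a=15 gives 81 − 14.7×15 = -139.5 → no gain ✓; to a=23 gives 104 − 14.7×23 = -234.1 → no gain ✓.
5 of the 6 constraints hold; not an equilibrium.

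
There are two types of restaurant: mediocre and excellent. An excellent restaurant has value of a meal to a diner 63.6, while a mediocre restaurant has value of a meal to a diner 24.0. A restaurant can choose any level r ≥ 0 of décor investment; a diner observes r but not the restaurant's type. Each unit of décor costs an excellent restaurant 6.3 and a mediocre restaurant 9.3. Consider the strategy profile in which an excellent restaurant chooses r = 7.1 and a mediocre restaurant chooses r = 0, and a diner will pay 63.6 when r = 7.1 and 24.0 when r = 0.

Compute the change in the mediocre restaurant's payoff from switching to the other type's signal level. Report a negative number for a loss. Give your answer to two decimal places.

Playing r = 0 the mediocre restaurant receives 24.0.
Deviating to r = 7.1 brings payment 63.6 at cost 9.3 × 7.1 = 66.03, netting -2.43.
Gain from deviating: -2.43 − 24.0 = -26.43.
The gain is negative, so the mediocre type's incentive-compatibility constraint is satisfied.

-26.43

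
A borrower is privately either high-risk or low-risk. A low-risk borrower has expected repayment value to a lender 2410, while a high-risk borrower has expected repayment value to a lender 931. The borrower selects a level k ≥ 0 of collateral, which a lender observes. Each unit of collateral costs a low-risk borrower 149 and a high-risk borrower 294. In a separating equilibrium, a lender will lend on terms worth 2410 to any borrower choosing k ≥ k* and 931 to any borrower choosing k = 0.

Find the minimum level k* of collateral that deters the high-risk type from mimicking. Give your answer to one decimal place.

5.0

A high-risk borrower choosing k = 0 receives 931.
Imitating at k* instead would pay 2410 at cost 294·k*, netting 2410 − 294·k*.
Indifference: 931 = 2410 − 294·k*, so k* = (2410 − 931) / 294 ≈ 5.0.
This is the high-risk type's binding incentive-compatibility constraint; any k ≥ 5.0 sustains separation on that side.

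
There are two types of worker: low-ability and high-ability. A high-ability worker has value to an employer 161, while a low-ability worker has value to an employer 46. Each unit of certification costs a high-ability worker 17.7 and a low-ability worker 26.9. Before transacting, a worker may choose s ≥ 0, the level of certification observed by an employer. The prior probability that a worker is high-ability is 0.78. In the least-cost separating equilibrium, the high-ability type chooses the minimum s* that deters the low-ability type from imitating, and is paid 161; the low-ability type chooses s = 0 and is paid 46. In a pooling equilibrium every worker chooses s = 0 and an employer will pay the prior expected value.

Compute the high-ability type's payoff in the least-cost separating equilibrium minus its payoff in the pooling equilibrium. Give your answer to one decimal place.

Least-cost separating signal: s* solves 46 = 161 − 26.9·s*, so s* = (161 − 46)/26.9 ≈ 4.2751.
High-ability type's separating payoff: 161 − 17.7 × s* = 161 − 17.7 × (161 − 46)/26.9 = 161 − 2035.5/26.9 ≈ 85.331.
Pooling payoff: 0.78 × 161 + 0.22 × 46 = 135.7.
Difference: 85.331 − 135.7 = -50.369, i.e. -50.4 to one decimal place.
The high-ability type would prefer the pooling outcome.

-50.4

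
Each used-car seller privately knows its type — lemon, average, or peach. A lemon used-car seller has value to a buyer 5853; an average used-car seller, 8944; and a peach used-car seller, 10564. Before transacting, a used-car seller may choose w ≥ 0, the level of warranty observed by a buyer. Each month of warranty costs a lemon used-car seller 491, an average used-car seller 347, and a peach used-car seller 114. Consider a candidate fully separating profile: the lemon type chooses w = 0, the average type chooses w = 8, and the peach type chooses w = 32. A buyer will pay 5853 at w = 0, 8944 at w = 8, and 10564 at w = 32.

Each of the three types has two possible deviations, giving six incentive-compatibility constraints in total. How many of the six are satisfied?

Average (own payoff 8944 − 347×8 = 6168): to w=0 gives 5853 → no gain ✓; to w=32 gives 10564 − 347×32 = -540 → no gain ✓.
Lemon (own payoff 5853): to w=8 gives 8944 − 491×8 = 5016 → no gain ✓; to w=32 gives 10564 − 491×32 = -5148 → no gain ✓.
Peach (own payoff 10564 − 114×32 = 6916): to w=0 gives 5853 → no gain ✓; to w=8 gives 8944 − 114×8 = 8032 → profitable ✗.
5 of the 6 constraints hold; not an equilibrium.

5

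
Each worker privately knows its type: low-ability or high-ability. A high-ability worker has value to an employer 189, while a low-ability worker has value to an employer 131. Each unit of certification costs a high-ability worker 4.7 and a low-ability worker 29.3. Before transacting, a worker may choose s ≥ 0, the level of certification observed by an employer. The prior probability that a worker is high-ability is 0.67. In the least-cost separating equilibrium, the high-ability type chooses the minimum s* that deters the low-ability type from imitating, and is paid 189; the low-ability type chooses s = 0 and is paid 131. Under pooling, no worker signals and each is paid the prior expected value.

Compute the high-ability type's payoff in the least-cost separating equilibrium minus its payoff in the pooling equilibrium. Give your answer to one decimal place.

9.8

Least-cost separating signal: s* solves 131 = 189 − 29.3·s*, so s* = (189 − 131)/29.3 ≈ 1.9795.
High-ability type's separating payoff: 189 − 4.7 × s* = 189 − 4.7 × (189 − 131)/29.3 = 189 − 272.6/29.3 ≈ 179.696.
Pooling payoff: 0.67 × 189 + 0.33 × 131 = 169.86.
Difference: 179.696 − 169.86 = 9.836, i.e. 9.8 to one decimal place.
The high-ability type prefers to separate.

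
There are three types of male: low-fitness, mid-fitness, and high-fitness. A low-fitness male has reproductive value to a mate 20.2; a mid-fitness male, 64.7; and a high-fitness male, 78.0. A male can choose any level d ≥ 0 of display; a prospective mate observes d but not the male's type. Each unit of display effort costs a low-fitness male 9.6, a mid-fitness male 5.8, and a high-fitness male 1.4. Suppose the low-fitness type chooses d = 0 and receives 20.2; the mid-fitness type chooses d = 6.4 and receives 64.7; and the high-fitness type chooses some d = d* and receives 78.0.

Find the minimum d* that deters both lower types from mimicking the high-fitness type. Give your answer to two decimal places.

8.69

Low-fitness type (on-path payoff 20.2) won't mimic when 20.2 ≥ 78.0 − 9.6·d*, i.e. d* ≥ 6.02.
Mid-fitness type (on-path payoff 64.7 − 5.8×6.4 = 27.58) won't mimic when 27.58 ≥ 78.0 − 5.8·d*, i.e. d* ≥ 8.69.
Both must hold, so d* = max(6.02, 8.69) = 8.69. The mid-fitness type's constraint binds.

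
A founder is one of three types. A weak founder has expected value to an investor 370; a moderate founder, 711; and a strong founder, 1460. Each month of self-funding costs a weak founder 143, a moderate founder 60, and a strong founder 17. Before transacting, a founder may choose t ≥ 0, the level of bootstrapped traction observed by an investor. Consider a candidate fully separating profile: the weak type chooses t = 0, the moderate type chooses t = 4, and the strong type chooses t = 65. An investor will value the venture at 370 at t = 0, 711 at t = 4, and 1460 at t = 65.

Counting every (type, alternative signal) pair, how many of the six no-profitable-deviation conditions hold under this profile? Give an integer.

4

Strong (own payoff 1460 − 17×65 = 355): to t=0 gives 370 → profitable ✗; to t=4 gives 711 − 17×4 = 643 → profitable ✗.
Weak (own payoff 370): to t=4 gives 711 − 143×4 = 139 → no gain ✓; to t=65 gives 1460 − 143×65 = -7835 → no gain ✓.
Moderate (own payoff 711 − 60×4 = 471): to t=0 gives 370 → no gain ✓; to t=65 gives 1460 − 60×65 = -2440 → no gain ✓.
4 of the 6 constraints hold; not an equilibrium.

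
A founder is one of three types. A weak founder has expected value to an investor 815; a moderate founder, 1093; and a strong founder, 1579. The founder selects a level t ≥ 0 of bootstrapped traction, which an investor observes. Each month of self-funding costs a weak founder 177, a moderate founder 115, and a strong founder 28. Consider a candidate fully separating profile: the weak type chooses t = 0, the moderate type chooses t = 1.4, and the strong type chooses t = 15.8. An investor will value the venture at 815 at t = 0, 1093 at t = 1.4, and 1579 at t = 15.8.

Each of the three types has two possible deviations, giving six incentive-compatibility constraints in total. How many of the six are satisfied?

5

Moderate (own payoff 1093 − 115×1.4 = 932): to t=0 gives 815 → no gain ✓; to t=15.8 gives 1579 − 115×15.8 = -238 → no gain ✓.
Strong (own payoff 1579 − 28×15.8 = 1136.6): to t=0 gives 815 → no gain ✓; to t=1.4 gives 1093 − 28×1.4 = 1053.8 → no gain ✓.
Weak (own payoff 815): to t=1.4 gives 1093 − 177×1.4 = 845.2 → profitable ✗; to t=15.8 gives 1579 − 177×15.8 = -1217.6 → no gain ✓.
5 of the 6 constraints hold; not an equilibrium.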